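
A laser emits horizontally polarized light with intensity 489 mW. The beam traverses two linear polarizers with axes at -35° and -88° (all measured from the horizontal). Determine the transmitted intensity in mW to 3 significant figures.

I ≈ 119 mW

I₁ = 489 mW · cos²(35°) = 328.1 mW.
I₂ = I₁ · cos²(53°) = 328.1 · 0.3622 = 118.8 mW.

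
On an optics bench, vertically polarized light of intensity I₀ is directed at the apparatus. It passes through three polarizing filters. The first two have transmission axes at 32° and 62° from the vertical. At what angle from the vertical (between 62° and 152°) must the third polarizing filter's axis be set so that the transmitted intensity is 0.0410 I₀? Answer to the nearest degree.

θ ≈ 136°

I₁ = I₀ cos²(32° − 0°) = I₀ cos²(32°) = 0.7192 I₀.
I₂ = I₁ cos²(62° − 32°) = 0.7192 I₀ · cos²(30°) = 0.5394 I₀.
Need I₃/I₀ = 0.041, so cos²(θ − 62°) = 0.041 / 0.5394 = 0.07601.
θ − 62° = arccos(√0.07601) = 74.0°, giving θ ≈ 62 + 74.0 = 136.0°.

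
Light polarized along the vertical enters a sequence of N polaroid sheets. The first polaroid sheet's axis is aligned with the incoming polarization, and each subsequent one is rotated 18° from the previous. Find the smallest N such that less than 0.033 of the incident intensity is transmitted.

First polarizer is aligned with the polarization: full transmission.
Each further stage multiplies by cos²(18°) = 0.9045.
After N polarizers: T = 0.9045^(N−1). Require T < 0.033 ⇒ N−1 > ln(0.033)/ln(0.9045) = 33.99, so N−1 ≥ 34 and N = 35.
Check: N=35 gives T = 0.03296 < 0.033; N=34 gives T = 0.03644.

N = 35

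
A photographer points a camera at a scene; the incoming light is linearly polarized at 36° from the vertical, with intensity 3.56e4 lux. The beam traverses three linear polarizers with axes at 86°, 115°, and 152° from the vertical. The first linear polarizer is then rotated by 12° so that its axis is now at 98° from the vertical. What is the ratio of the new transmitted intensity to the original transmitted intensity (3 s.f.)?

Before rotation:
I₁ = I₀ cos²(86° − 36°) = I₀ cos²(50°) = 0.4132 I₀.
I₂ = I₁ cos²(115° − 86°) = 0.4132 I₀ · cos²(29°) = 0.3161 I₀.
I₃ = I₂ cos²(152° − 115°) = 0.3161 I₀ · cos²(37°) = 0.2016 I₀.
After rotation:
I₁ = I₀ cos²(98° − 36°) = I₀ cos²(62°) = 0.2204 I₀.
I₂ = I₁ cos²(115° − 98°) = 0.2204 I₀ · cos²(17°) = 0.2016 I₀.
I₃ = I₂ cos²(152° − 115°) = 0.2016 I₀ · cos²(37°) = 0.1286 I₀.
Ratio = 0.1286 / 0.2016 = 0.6377.

I_new/I_old ≈ 0.638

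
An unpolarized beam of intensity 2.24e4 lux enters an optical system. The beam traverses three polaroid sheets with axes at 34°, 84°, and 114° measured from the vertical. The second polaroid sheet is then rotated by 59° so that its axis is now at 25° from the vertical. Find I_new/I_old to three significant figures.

I_new/I_old ≈ 0.000959

Before rotation:
Unpolarized light through the first polarizer → I₁ = ½ I₀, now polarized at 34°.
I₂ = I₁ cos²(84° − 34°) = 0.5 I₀ · cos²(50°) = 0.2066 I₀.
I₃ = I₂ cos²(114° − 84°) = 0.2066 I₀ · cos²(30°) = 0.1549 I₀.
After rotation:
Unpolarized light through the first polarizer → I₁ = ½ I₀, now polarized at 34°.
I₂ = I₁ cos²(25° − 34°) = 0.5 I₀ · cos²(9°) = 0.4878 I₀.
I₃ = I₂ cos²(114° − 25°) = 0.4878 I₀ · cos²(89°) = 0.0001486 I₀.
Ratio = 0.0001486 / 0.1549 = 0.0009589.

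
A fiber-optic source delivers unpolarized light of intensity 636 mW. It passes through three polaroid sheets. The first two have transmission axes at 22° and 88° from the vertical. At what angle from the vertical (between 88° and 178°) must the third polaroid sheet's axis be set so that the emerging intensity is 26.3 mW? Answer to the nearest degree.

Unpolarized light through the first polarizer → I₁ = ½ I₀, now polarized at 22°.
I₂ = I₁ cos²(88° − 22°) = 0.5 I₀ · cos²(66°) = 0.08272 I₀.
Target fraction: 26.3 / 636 mW = 0.04135 of I₀.
Need I₃/I₀ = 0.04135, so cos²(θ − 88°) = 0.04135 / 0.08272 = 0.4999.
θ − 88° = arccos(√0.4999) = 45.0°, giving θ ≈ 88 + 45.0 = 133.0°.

θ ≈ 133°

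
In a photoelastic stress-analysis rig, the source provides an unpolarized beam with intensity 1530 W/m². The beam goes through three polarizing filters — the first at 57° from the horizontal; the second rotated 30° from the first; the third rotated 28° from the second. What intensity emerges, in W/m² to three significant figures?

Unpolarized light through the first polarizer → I₁ = 1530 W/m²/2 = 765 W/m², polarized at 57°.
I₂ = I₁ · cos²(30°) = 765 · 0.75 = 573.8 W/m².
I₃ = I₂ · cos²(28°) = 573.8 · 0.7796 = 447.3 W/m².

I ≈ 447 W/m²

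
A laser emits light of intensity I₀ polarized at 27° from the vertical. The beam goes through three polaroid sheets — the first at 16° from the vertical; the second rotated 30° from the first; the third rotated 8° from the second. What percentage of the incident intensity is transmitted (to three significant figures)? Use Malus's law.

≈ 70.9%

By Malus's law, I₁ = I₀ cos²(16° − 27°) = I₀ cos²(11°) = 0.9636 I₀.
I₂ = I₁ cos²(30°) = 0.9636 · 0.75 I₀ = 0.7227 I₀.
I₃ = I₂ cos²(8°) = 0.7227 · 0.9806 I₀ = 0.7087 I₀.
That is 70.87% of the incident intensity.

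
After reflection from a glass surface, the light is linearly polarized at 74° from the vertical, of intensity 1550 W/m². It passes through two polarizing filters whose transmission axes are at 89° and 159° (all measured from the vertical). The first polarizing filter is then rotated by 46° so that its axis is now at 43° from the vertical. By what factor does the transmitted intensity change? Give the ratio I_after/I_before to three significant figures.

Before rotation:
I₁ = I₀ cos²(89° − 74°) = I₀ cos²(15°) = 0.933 I₀.
I₂ = I₁ cos²(159° − 89°) = 0.933 I₀ · cos²(70°) = 0.1091 I₀.
After rotation:
I₁ = I₀ cos²(43° − 74°) = I₀ cos²(31°) = 0.7347 I₀.
Angle between axes 1 and 2: 64°. I₂ = 0.7347 I₀ · cos²(64°) = 0.1412 I₀.
Ratio = 0.1412 / 0.1091 = 1.294.

I_new/I_old ≈ 1.29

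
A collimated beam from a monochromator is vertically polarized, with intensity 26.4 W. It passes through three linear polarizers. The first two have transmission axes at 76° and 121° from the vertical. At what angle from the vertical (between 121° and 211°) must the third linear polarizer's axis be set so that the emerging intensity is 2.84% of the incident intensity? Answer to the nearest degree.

θ ≈ 131°

By Malus's law, I₁ = I₀ cos²(76° − 0°) = I₀ cos²(76°) = 0.05853 I₀.
I₂ = I₁ cos²(121° − 76°) = 0.05853 I₀ · cos²(45°) = 0.02926 I₀.
Need I₃/I₀ = 0.0284, so cos²(θ − 121°) = 0.0284 / 0.02926 = 0.9705.
θ − 121° = arccos(√0.9705) = 9.9°, giving θ ≈ 121 + 9.9 = 130.9°.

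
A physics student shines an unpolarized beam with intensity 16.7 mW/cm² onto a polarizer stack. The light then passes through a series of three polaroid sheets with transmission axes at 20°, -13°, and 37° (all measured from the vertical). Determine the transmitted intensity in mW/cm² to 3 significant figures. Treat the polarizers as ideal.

Unpolarized light through the first polarizer → I₁ = 16.7 mW/cm²/2 = 8.35 mW/cm², polarized at 20°.
I₂ = I₁ · cos²(33°) = 8.35 · 0.7034 = 5.873 mW/cm².
I₃ = I₂ · cos²(50°) = 5.873 · 0.4132 = 2.427 mW/cm².

I ≈ 2.43 mW/cm²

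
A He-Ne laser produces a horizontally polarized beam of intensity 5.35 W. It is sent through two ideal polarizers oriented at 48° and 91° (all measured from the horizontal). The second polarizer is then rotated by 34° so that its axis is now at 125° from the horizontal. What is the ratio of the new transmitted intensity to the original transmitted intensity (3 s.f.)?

I_new/I_old ≈ 0.0946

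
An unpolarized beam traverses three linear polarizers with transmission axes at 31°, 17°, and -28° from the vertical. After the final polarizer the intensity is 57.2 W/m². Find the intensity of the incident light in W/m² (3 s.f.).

I₀ ≈ 243 W/m²

Unpolarized light through the first polarizer → I₁ = ½ I₀, now polarized at 31°.
I₂ = I₁ cos²(17° − 31°) = 0.5 I₀ · cos²(14°) = 0.4707 I₀.
I₃ = I₂ cos²(-28° − 17°) = 0.4707 I₀ · cos²(45°) = 0.2354 I₀.
So 57.2 W/m² = 0.2354 I₀, giving I₀ = 57.2/0.2354 = 243 W/m².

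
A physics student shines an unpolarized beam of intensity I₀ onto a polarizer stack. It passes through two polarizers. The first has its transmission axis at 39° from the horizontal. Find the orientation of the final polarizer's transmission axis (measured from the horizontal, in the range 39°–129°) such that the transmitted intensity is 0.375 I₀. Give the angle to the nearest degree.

Unpolarized light through the first polarizer → I₁ = ½ I₀, now polarized at 39°.
Need I₂/I₀ = 0.375, so cos²(θ − 39°) = 0.375 / 0.5 = 0.75.
θ − 39° = arccos(√0.75) = 30.0°, giving θ ≈ 39 + 30.0 = 69.0°.

θ ≈ 69°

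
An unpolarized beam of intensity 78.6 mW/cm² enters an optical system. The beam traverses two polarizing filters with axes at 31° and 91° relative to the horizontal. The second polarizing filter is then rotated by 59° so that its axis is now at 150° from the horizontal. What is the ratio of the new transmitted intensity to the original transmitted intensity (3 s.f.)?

Before rotation:
Unpolarized light through the first polarizer → I₁ = ½ I₀, now polarized at 31°.
I₂ = I₁ cos²(91° − 31°) = 0.5 I₀ · cos²(60°) = 0.125 I₀.
After rotation:
Unpolarized light through the first polarizer → I₁ = ½ I₀, now polarized at 31°.
Angle between axes 1 and 2: 61°. I₂ = 0.5 I₀ · cos²(61°) = 0.1175 I₀.
Ratio = 0.1175 / 0.125 = 0.9402.

I_new/I_old ≈ 0.940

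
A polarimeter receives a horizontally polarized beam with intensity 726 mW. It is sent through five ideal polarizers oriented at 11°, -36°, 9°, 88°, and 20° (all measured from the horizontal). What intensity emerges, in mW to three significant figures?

I ≈ 0.831 mW

I₁ = 726 mW · cos²(11°) = 699.6 mW.
I₂ = I₁ · cos²(47°) = 699.6 · 0.4651 = 325.4 mW.
I₃ = I₂ · cos²(45°) = 325.4 · 0.5 = 162.7 mW.
I₄ = I₃ · cos²(79°) = 162.7 · 0.03641 = 5.923 mW.
I₅ = I₄ · cos²(68°) = 5.923 · 0.1403 = 0.8312 mW.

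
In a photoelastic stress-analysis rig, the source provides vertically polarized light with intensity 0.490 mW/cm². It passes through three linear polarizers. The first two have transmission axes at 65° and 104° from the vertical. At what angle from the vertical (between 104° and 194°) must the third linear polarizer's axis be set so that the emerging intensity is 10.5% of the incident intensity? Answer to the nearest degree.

I₁ = I₀ cos²(65° − 0°) = I₀ cos²(65°) = 0.1786 I₀.
I₂ = I₁ cos²(104° − 65°) = 0.1786 I₀ · cos²(39°) = 0.1079 I₀.
Need I₃/I₀ = 0.105, so cos²(θ − 104°) = 0.105 / 0.1079 = 0.9734.
θ − 104° = arccos(√0.9734) = 9.4°, giving θ ≈ 104 + 9.4 = 113.4°.

θ ≈ 113°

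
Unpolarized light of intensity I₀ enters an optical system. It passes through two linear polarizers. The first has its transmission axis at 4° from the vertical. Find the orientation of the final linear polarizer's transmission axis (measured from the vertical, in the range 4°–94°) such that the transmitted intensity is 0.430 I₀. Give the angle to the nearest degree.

Unpolarized light through the first polarizer → I₁ = ½ I₀, now polarized at 4°.
Need I₂/I₀ = 0.43, so cos²(θ − 4°) = 0.43 / 0.5 = 0.86.
θ − 4° = arccos(√0.86) = 22.0°, giving θ ≈ 4 + 22.0 = 26.0°.

θ ≈ 26°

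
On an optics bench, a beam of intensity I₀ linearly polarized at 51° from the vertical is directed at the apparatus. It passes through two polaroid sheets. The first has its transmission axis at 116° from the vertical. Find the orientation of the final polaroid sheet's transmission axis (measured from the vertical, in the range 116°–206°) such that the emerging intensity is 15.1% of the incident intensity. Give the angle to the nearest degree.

I₁ = I₀ cos²(116° − 51°) = I₀ cos²(65°) = 0.1786 I₀.
Need I₂/I₀ = 0.151, so cos²(θ − 116°) = 0.151 / 0.1786 = 0.8454.
θ − 116° = arccos(√0.8454) = 23.2°, giving θ ≈ 116 + 23.2 = 139.2°.

θ ≈ 139°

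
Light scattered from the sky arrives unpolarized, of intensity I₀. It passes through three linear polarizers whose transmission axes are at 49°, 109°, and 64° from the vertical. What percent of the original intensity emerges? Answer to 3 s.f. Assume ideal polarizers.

Unpolarized light through the first polarizer → I₁ = ½ I₀, now polarized at 49°.
I₂ = I₁ cos²(109° − 49°) = 0.5 I₀ · cos²(60°) = 0.125 I₀.
I₃ = I₂ cos²(64° − 109°) = 0.125 I₀ · cos²(45°) = 0.0625 I₀.
That is 6.25% of the incident intensity.

≈ 6.25%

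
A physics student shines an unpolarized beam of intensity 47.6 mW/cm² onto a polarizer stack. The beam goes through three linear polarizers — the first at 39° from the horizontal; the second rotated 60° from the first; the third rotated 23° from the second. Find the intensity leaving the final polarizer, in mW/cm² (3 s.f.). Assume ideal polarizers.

I ≈ 5.04 mW/cm²

Unpolarized light through the first polarizer → I₁ = 47.6 mW/cm²/2 = 23.8 mW/cm², polarized at 39°.
I₂ = I₁ · cos²(60°) = 23.8 · 0.25 = 5.95 mW/cm².
I₃ = I₂ · cos²(23°) = 5.95 · 0.8473 = 5.042 mW/cm².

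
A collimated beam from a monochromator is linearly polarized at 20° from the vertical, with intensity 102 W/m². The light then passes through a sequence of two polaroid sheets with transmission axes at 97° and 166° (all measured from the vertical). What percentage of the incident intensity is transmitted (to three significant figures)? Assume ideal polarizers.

≈ 0.650%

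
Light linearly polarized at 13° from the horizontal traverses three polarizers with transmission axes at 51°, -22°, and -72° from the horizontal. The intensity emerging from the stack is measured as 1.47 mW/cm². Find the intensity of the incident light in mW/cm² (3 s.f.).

I₀ ≈ 67.0 mW/cm²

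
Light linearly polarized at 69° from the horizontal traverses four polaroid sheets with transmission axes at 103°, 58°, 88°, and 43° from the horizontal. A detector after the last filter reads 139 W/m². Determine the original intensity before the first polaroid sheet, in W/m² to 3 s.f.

I₁ = I₀ cos²(103° − 69°) = I₀ cos²(34°) = 0.6873 I₀.
I₂ = I₁ cos²(58° − 103°) = 0.6873 I₀ · cos²(45°) = 0.3437 I₀.
I₃ = I₂ cos²(88° − 58°) = 0.3437 I₀ · cos²(30°) = 0.2577 I₀.
I₄ = I₃ cos²(43° − 88°) = 0.2577 I₀ · cos²(45°) = 0.1289 I₀.
So 139 W/m² = 0.1289 I₀, giving I₀ = 139/0.1289 = 1079 W/m².

I₀ ≈ 1080 W/m²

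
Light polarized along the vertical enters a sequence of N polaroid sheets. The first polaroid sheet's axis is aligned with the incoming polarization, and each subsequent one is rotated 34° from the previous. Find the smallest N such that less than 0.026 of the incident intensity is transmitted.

N = 11

First polarizer is aligned with the polarization: full transmission.
Each further stage multiplies by cos²(34°) = 0.6873.
After N polarizers: T = 0.6873^(N−1). Require T < 0.026 ⇒ N−1 > ln(0.026)/ln(0.6873) = 9.73, so N−1 ≥ 10 and N = 11.
Check: N=11 gives T = 0.02352 < 0.026; N=10 gives T = 0.03422.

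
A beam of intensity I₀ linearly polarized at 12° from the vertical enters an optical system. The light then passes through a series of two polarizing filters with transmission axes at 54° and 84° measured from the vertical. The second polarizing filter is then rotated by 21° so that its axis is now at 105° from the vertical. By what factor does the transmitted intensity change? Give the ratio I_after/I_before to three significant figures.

I_new/I_old ≈ 0.528

Before rotation:
By Malus's law, I₁ = I₀ cos²(54° − 12°) = I₀ cos²(42°) = 0.5523 I₀.
I₂ = I₁ cos²(84° − 54°) = 0.5523 I₀ · cos²(30°) = 0.4142 I₀.
After rotation:
I₁ = I₀ cos²(54° − 12°) = I₀ cos²(42°) = 0.5523 I₀.
I₂ = I₁ cos²(105° − 54°) = 0.5523 I₀ · cos²(51°) = 0.2187 I₀.
Ratio = 0.2187 / 0.4142 = 0.5281.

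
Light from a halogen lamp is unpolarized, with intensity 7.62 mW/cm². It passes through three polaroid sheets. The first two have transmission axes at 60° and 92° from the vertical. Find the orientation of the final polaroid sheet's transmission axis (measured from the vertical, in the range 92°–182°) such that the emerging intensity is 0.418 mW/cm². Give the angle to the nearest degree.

Unpolarized light through the first polarizer → I₁ = ½ I₀, now polarized at 60°.
I₂ = I₁ cos²(92° − 60°) = 0.5 I₀ · cos²(32°) = 0.3596 I₀.
Target fraction: 0.418 / 7.62 mW/cm² = 0.05486 of I₀.
Need I₃/I₀ = 0.05486, so cos²(θ − 92°) = 0.05486 / 0.3596 = 0.1525.
θ − 92° = arccos(√0.1525) = 67.0°, giving θ ≈ 92 + 67.0 = 159.0°.

θ ≈ 159°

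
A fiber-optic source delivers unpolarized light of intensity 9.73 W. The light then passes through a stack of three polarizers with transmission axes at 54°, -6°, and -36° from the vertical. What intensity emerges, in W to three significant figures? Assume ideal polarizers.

I ≈ 0.912 W

Unpolarized light through the first polarizer → I₁ = 9.73 W/2 = 4.865 W, polarized at 54°.
I₂ = I₁ · cos²(60°) = 4.865 · 0.25 = 1.216 W.
I₃ = I₂ · cos²(30°) = 1.216 · 0.75 = 0.9122 W.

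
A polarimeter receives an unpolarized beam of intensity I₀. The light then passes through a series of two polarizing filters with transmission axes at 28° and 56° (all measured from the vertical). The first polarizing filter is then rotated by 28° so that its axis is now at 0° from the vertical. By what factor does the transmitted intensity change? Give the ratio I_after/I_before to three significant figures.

Before rotation:
Unpolarized light through the first polarizer → I₁ = ½ I₀, now polarized at 28°.
I₂ = I₁ cos²(56° − 28°) = 0.5 I₀ · cos²(28°) = 0.3898 I₀.
After rotation:
Unpolarized light through the first polarizer → I₁ = ½ I₀, now polarized at 0°.
I₂ = I₁ cos²(56° − 0°) = 0.5 I₀ · cos²(56°) = 0.1563 I₀.
Ratio = 0.1563 / 0.3898 = 0.4011.

I_new/I_old ≈ 0.401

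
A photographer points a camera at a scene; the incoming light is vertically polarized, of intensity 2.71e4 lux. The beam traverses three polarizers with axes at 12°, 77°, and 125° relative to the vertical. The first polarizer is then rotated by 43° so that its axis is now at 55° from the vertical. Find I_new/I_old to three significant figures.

I_new/I_old ≈ 1.66

Before rotation:
I₁ = I₀ cos²(12° − 0°) = I₀ cos²(12°) = 0.9568 I₀.
I₂ = I₁ cos²(77° − 12°) = 0.9568 I₀ · cos²(65°) = 0.1709 I₀.
I₃ = I₂ cos²(125° − 77°) = 0.1709 I₀ · cos²(48°) = 0.07651 I₀.
After rotation:
I₁ = I₀ cos²(55° − 0°) = I₀ cos²(55°) = 0.329 I₀.
I₂ = I₁ cos²(77° − 55°) = 0.329 I₀ · cos²(22°) = 0.2828 I₀.
I₃ = I₂ cos²(125° − 77°) = 0.2828 I₀ · cos²(48°) = 0.1266 I₀.
Ratio = 0.1266 / 0.07651 = 1.655.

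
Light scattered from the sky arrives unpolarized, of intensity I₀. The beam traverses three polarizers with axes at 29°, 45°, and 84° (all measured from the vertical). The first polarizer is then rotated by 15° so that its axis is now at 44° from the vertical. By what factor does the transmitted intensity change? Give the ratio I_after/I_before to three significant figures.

Before rotation:
Unpolarized light through the first polarizer → I₁ = ½ I₀, now polarized at 29°.
I₂ = I₁ cos²(45° − 29°) = 0.5 I₀ · cos²(16°) = 0.462 I₀.
I₃ = I₂ cos²(84° − 45°) = 0.462 I₀ · cos²(39°) = 0.279 I₀.
After rotation:
Unpolarized light through the first polarizer → I₁ = ½ I₀, now polarized at 44°.
I₂ = I₁ cos²(45° − 44°) = 0.5 I₀ · cos²(1°) = 0.4998 I₀.
I₃ = I₂ cos²(84° − 45°) = 0.4998 I₀ · cos²(39°) = 0.3019 I₀.
Ratio = 0.3019 / 0.279 = 1.082.

I_new/I_old ≈ 1.08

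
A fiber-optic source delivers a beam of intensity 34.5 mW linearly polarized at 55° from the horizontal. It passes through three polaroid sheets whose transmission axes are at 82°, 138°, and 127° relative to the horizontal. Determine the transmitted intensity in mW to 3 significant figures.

I₁ = 34.5 mW · cos²(27°) = 27.39 mW.
I₂ = I₁ · cos²(56°) = 27.39 · 0.3127 = 8.565 mW.
I₃ = I₂ · cos²(11°) = 8.565 · 0.9636 = 8.253 mW.

I ≈ 8.25 mW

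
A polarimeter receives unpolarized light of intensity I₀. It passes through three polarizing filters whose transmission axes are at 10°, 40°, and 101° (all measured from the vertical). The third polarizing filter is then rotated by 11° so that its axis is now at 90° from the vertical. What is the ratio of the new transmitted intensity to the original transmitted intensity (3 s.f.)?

I_new/I_old ≈ 1.76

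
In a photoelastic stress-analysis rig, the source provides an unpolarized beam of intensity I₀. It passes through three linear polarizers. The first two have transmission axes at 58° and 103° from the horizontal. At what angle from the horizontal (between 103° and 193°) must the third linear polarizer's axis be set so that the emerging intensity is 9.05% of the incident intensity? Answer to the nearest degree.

θ ≈ 156°

Unpolarized light through the first polarizer → I₁ = ½ I₀, now polarized at 58°.
I₂ = I₁ cos²(103° − 58°) = 0.5 I₀ · cos²(45°) = 0.25 I₀.
Need I₃/I₀ = 0.0905, so cos²(θ − 103°) = 0.0905 / 0.25 = 0.362.
θ − 103° = arccos(√0.362) = 53.0°, giving θ ≈ 103 + 53.0 = 156.0°.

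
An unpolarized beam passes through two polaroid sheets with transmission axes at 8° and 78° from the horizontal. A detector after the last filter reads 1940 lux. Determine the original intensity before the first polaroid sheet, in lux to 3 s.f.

I₀ ≈ 3.32e4 lux

Unpolarized light through the first polarizer → I₁ = ½ I₀, now polarized at 8°.
I₂ = I₁ cos²(78° − 8°) = 0.5 I₀ · cos²(70°) = 0.05849 I₀.
So 1940 lux = 0.05849 I₀, giving I₀ = 1940/0.05849 = 3.317e+04 lux.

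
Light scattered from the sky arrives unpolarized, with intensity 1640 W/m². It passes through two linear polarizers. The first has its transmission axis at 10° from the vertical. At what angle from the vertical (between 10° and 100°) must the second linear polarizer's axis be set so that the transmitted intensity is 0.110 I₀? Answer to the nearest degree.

θ ≈ 72°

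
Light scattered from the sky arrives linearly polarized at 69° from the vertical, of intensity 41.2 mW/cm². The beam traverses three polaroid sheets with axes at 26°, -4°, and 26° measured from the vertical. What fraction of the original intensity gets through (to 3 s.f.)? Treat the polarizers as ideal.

I/I₀ ≈ 0.301

By Malus's law, I₁ = 41.2 mW/cm² · cos²(43°) = 22.04 mW/cm².
I₂ = I₁ · cos²(30°) = 22.04 · 0.75 = 16.53 mW/cm².
I₃ = I₂ · cos²(30°) = 16.53 · 0.75 = 12.4 mW/cm².
Transmitted fraction = 0.3009.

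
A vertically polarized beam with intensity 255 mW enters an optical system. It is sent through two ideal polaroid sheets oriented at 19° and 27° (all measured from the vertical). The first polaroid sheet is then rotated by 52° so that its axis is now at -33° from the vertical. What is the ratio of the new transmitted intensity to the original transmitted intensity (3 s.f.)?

Before rotation:
I₁ = I₀ cos²(19° − 0°) = I₀ cos²(19°) = 0.894 I₀.
I₂ = I₁ cos²(27° − 19°) = 0.894 I₀ · cos²(8°) = 0.8767 I₀.
After rotation:
I₁ = I₀ cos²(-33° − 0°) = I₀ cos²(33°) = 0.7034 I₀.
I₂ = I₁ cos²(27° + 33°) = 0.7034 I₀ · cos²(60°) = 0.1758 I₀.
Ratio = 0.1758 / 0.8767 = 0.2006.

I_new/I_old ≈ 0.201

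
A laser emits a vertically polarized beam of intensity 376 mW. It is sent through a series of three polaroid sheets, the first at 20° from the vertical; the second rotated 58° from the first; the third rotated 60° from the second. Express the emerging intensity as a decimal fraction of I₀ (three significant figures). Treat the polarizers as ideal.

I/I₀ ≈ 0.0620

I₁ = 376 mW · cos²(20°) = 332 mW.
I₂ = I₁ · cos²(58°) = 332 · 0.2808 = 93.23 mW.
I₃ = I₂ · cos²(60°) = 93.23 · 0.25 = 23.31 mW.
Transmitted fraction = 0.06199.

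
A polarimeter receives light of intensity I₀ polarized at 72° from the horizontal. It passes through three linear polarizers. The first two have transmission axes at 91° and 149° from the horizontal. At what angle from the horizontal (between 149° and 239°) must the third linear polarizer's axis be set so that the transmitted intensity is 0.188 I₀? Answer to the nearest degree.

θ ≈ 179°

I₁ = I₀ cos²(91° − 72°) = I₀ cos²(19°) = 0.894 I₀.
I₂ = I₁ cos²(149° − 91°) = 0.894 I₀ · cos²(58°) = 0.251 I₀.
Need I₃/I₀ = 0.188, so cos²(θ − 149°) = 0.188 / 0.251 = 0.7489.
θ − 149° = arccos(√0.7489) = 30.1°, giving θ ≈ 149 + 30.1 = 179.1°.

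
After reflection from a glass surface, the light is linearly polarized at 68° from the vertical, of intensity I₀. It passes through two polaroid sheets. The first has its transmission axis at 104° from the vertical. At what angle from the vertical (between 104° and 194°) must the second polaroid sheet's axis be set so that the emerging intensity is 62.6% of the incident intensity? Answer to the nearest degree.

I₁ = I₀ cos²(104° − 68°) = I₀ cos²(36°) = 0.6545 I₀.
Need I₂/I₀ = 0.626, so cos²(θ − 104°) = 0.626 / 0.6545 = 0.9564.
θ − 104° = arccos(√0.9564) = 12.0°, giving θ ≈ 104 + 12.0 = 116.0°.

θ ≈ 116°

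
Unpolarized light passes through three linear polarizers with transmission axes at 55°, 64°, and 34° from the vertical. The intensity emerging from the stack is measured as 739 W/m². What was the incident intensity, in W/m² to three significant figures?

Unpolarized light through the first polarizer → I₁ = ½ I₀, now polarized at 55°.
I₂ = I₁ cos²(64° − 55°) = 0.5 I₀ · cos²(9°) = 0.4878 I₀.
I₃ = I₂ cos²(34° − 64°) = 0.4878 I₀ · cos²(30°) = 0.3658 I₀.
So 739 W/m² = 0.3658 I₀, giving I₀ = 739/0.3658 = 2020 W/m².

I₀ ≈ 2020 W/m²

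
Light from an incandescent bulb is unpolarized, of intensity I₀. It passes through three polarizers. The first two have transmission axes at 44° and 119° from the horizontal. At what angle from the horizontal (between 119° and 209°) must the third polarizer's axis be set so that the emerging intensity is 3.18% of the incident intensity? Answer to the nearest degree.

Unpolarized light through the first polarizer → I₁ = ½ I₀, now polarized at 44°.
I₂ = I₁ cos²(119° − 44°) = 0.5 I₀ · cos²(75°) = 0.03349 I₀.
Need I₃/I₀ = 0.0318, so cos²(θ − 119°) = 0.0318 / 0.03349 = 0.9494.
θ − 119° = arccos(√0.9494) = 13.0°, giving θ ≈ 119 + 13.0 = 132.0°.

θ ≈ 132°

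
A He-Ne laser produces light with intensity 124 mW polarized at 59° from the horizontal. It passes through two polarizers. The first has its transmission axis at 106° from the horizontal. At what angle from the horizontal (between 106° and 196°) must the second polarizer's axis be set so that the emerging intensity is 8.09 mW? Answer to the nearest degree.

I₁ = I₀ cos²(106° − 59°) = I₀ cos²(47°) = 0.4651 I₀.
Target fraction: 8.09 / 124 mW = 0.06524 of I₀.
Need I₂/I₀ = 0.06524, so cos²(θ − 106°) = 0.06524 / 0.4651 = 0.1403.
θ − 106° = arccos(√0.1403) = 68.0°, giving θ ≈ 106 + 68.0 = 174.0°.

θ ≈ 174°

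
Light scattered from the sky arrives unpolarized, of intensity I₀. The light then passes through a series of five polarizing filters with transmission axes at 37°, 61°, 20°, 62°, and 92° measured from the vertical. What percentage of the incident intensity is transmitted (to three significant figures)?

Unpolarized light through the first polarizer → I₁ = ½ I₀, now polarized at 37°.
I₂ = I₁ cos²(61° − 37°) = 0.5 I₀ · cos²(24°) = 0.4173 I₀.
I₃ = I₂ cos²(20° − 61°) = 0.4173 I₀ · cos²(41°) = 0.2377 I₀.
I₄ = I₃ cos²(62° − 20°) = 0.2377 I₀ · cos²(42°) = 0.1313 I₀.
I₅ = I₄ cos²(92° − 62°) = 0.1313 I₀ · cos²(30°) = 0.09845 I₀.
That is 9.845% of the incident intensity.

≈ 9.84%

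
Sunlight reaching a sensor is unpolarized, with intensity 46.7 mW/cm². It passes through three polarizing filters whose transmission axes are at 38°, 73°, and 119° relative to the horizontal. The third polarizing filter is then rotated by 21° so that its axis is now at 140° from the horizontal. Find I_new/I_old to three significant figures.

Before rotation:
Unpolarized light through the first polarizer → I₁ = ½ I₀, now polarized at 38°.
I₂ = I₁ cos²(73° − 38°) = 0.5 I₀ · cos²(35°) = 0.3355 I₀.
I₃ = I₂ cos²(119° − 73°) = 0.3355 I₀ · cos²(46°) = 0.1619 I₀.
After rotation:
Unpolarized light through the first polarizer → I₁ = ½ I₀, now polarized at 38°.
I₂ = I₁ cos²(73° − 38°) = 0.5 I₀ · cos²(35°) = 0.3355 I₀.
I₃ = I₂ cos²(140° − 73°) = 0.3355 I₀ · cos²(67°) = 0.05122 I₀.
Ratio = 0.05122 / 0.1619 = 0.3164.

I_new/I_old ≈ 0.316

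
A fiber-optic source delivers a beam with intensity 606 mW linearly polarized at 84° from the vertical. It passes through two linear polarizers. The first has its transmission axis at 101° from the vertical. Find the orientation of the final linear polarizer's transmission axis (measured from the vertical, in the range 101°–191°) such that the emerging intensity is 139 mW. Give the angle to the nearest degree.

θ ≈ 161°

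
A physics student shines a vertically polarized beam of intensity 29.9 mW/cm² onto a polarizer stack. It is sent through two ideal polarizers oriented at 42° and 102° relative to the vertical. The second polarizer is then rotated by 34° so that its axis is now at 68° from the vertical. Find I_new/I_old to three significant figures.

Before rotation:
I₁ = I₀ cos²(42° − 0°) = I₀ cos²(42°) = 0.5523 I₀.
I₂ = I₁ cos²(102° − 42°) = 0.5523 I₀ · cos²(60°) = 0.1381 I₀.
After rotation:
I₁ = I₀ cos²(42° − 0°) = I₀ cos²(42°) = 0.5523 I₀.
I₂ = I₁ cos²(68° − 42°) = 0.5523 I₀ · cos²(26°) = 0.4461 I₀.
Ratio = 0.4461 / 0.1381 = 3.231.

I_new/I_old ≈ 3.23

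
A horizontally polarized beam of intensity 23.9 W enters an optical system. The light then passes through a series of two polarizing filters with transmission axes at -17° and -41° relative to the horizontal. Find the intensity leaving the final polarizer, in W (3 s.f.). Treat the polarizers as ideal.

I₁ = 23.9 W · cos²(17°) = 21.86 W.
I₂ = I₁ · cos²(24°) = 21.86 · 0.8346 = 18.24 W.

I ≈ 18.2 W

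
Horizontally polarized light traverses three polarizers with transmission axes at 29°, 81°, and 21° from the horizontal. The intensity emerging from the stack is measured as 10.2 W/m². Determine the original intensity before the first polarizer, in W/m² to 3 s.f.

I₀ ≈ 141 W/m²

By Malus's law, I₁ = I₀ cos²(29° − 0°) = I₀ cos²(29°) = 0.765 I₀.
I₂ = I₁ cos²(81° − 29°) = 0.765 I₀ · cos²(52°) = 0.2899 I₀.
I₃ = I₂ cos²(21° − 81°) = 0.2899 I₀ · cos²(60°) = 0.07249 I₀.
So 10.2 W/m² = 0.07249 I₀, giving I₀ = 10.2/0.07249 = 140.7 W/m².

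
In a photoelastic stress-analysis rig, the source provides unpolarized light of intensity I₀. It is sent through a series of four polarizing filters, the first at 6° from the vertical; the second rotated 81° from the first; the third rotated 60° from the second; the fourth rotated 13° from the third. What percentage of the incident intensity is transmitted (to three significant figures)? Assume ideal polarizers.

≈ 0.290%

Unpolarized light through the first polarizer → I₁ = ½ I₀, now polarized at 6°.
I₂ = I₁ cos²(81°) = 0.5 · 0.02447 I₀ = 0.01224 I₀.
I₃ = I₂ cos²(60°) = 0.01224 · 0.25 I₀ = 0.003059 I₀.
I₄ = I₃ cos²(13°) = 0.003059 · 0.9494 I₀ = 0.002904 I₀.
That is 0.2904% of the incident intensity.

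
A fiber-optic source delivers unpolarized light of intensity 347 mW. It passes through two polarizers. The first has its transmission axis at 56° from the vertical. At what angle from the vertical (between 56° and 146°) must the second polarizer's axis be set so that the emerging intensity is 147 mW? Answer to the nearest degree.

θ ≈ 79°

Unpolarized light through the first polarizer → I₁ = ½ I₀, now polarized at 56°.
Target fraction: 147 / 347 mW = 0.4236 of I₀.
Need I₂/I₀ = 0.4236, so cos²(θ − 56°) = 0.4236 / 0.5 = 0.8473.
θ − 56° = arccos(√0.8473) = 23.0°, giving θ ≈ 56 + 23.0 = 79.0°.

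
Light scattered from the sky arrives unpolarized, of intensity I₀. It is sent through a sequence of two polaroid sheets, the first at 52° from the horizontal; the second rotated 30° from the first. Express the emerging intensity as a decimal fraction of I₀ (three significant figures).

≈ 0.375 I₀

Unpolarized light through the first polarizer → I₁ = ½ I₀, now polarized at 52°.
I₂ = I₁ cos²(30°) = 0.5 · 0.75 I₀ = 0.375 I₀.
Transmitted fraction = 0.375.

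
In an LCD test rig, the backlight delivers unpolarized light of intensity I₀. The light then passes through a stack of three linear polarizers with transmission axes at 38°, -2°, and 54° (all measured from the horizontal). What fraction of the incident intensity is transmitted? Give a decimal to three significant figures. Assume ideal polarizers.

≈ 0.0917 I₀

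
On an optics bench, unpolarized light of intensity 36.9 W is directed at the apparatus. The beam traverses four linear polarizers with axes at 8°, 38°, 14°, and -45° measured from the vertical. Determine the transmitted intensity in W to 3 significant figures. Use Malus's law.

I ≈ 3.06 W

Unpolarized light through the first polarizer → I₁ = 36.9 W/2 = 18.45 W, polarized at 8°.
I₂ = I₁ · cos²(30°) = 18.45 · 0.75 = 13.84 W.
I₃ = I₂ · cos²(24°) = 13.84 · 0.8346 = 11.55 W.
I₄ = I₃ · cos²(59°) = 11.55 · 0.2653 = 3.063 W.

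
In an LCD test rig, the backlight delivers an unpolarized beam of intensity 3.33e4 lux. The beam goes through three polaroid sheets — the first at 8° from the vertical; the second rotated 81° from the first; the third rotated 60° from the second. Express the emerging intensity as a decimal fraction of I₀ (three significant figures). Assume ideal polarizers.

I/I₀ ≈ 0.00306

Unpolarized light through the first polarizer → I₁ = 3.33e4 lux/2 = 1.665e+04 lux, polarized at 8°.
I₂ = I₁ · cos²(81°) = 1.665e+04 · 0.02447 = 407.5 lux.
I₃ = I₂ · cos²(60°) = 407.5 · 0.25 = 101.9 lux.
Transmitted fraction = 0.003059.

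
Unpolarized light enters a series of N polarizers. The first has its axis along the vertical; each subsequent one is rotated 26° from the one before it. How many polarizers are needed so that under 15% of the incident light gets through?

N = 7

First polarizer halves the unpolarized light: factor 1/2.
Each further stage multiplies by cos²(26°) = 0.8078.
After N polarizers: T = 0.5·0.8078^(N−1). Require T < 0.15 ⇒ N−1 > ln(0.15/0.5)/ln(0.8078) = 5.64, so N−1 ≥ 6 and N = 7.
Check: N=7 gives T = 0.139 < 0.15; N=6 gives T = 0.172.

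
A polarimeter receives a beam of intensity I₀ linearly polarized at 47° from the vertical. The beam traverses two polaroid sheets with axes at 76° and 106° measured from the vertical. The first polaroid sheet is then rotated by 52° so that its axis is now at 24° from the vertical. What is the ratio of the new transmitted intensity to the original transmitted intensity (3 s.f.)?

Before rotation:
I₁ = I₀ cos²(76° − 47°) = I₀ cos²(29°) = 0.765 I₀.
I₂ = I₁ cos²(106° − 76°) = 0.765 I₀ · cos²(30°) = 0.5737 I₀.
After rotation:
I₁ = I₀ cos²(24° − 47°) = I₀ cos²(23°) = 0.8473 I₀.
I₂ = I₁ cos²(106° − 24°) = 0.8473 I₀ · cos²(82°) = 0.01641 I₀.
Ratio = 0.01641 / 0.5737 = 0.02861.

I_new/I_old ≈ 0.0286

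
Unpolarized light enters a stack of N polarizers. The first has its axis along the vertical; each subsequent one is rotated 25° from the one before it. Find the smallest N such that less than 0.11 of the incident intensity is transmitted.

N = 9

First polarizer halves the unpolarized light: factor 1/2.
Each further stage multiplies by cos²(25°) = 0.8214.
After N polarizers: T = 0.5·0.8214^(N−1). Require T < 0.11 ⇒ N−1 > ln(0.11/0.5)/ln(0.8214) = 7.70, so N−1 ≥ 8 and N = 9.
Check: N=9 gives T = 0.1036 < 0.11; N=8 gives T = 0.1261.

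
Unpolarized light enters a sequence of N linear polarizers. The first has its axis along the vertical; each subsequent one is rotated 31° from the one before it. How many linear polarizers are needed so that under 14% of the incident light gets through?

First polarizer halves the unpolarized light: factor 1/2.
Each further stage multiplies by cos²(31°) = 0.7347.
After N polarizers: T = 0.5·0.7347^(N−1). Require T < 0.14 ⇒ N−1 > ln(0.14/0.5)/ln(0.7347) = 4.13, so N−1 ≥ 5 and N = 6.
Check: N=6 gives T = 0.1071 < 0.14; N=5 gives T = 0.1457.

N = 6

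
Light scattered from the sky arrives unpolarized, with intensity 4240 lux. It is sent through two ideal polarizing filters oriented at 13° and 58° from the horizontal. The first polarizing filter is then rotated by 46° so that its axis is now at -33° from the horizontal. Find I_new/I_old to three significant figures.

Before rotation:
Unpolarized light through the first polarizer → I₁ = ½ I₀, now polarized at 13°.
I₂ = I₁ cos²(58° − 13°) = 0.5 I₀ · cos²(45°) = 0.25 I₀.
After rotation:
Unpolarized light through the first polarizer → I₁ = ½ I₀, now polarized at -33°.
Angle between axes 1 and 2: 89°. I₂ = 0.5 I₀ · cos²(89°) = 0.0001523 I₀.
Ratio = 0.0001523 / 0.25 = 0.0006092.

I_new/I_old ≈ 0.000609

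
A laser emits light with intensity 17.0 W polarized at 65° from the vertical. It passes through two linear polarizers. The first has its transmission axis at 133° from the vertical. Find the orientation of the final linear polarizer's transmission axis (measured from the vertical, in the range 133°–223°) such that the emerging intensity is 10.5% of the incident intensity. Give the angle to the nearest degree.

By Malus's law, I₁ = I₀ cos²(133° − 65°) = I₀ cos²(68°) = 0.1403 I₀.
Need I₂/I₀ = 0.105, so cos²(θ − 133°) = 0.105 / 0.1403 = 0.7482.
θ − 133° = arccos(√0.7482) = 30.1°, giving θ ≈ 133 + 30.1 = 163.1°.

θ ≈ 163°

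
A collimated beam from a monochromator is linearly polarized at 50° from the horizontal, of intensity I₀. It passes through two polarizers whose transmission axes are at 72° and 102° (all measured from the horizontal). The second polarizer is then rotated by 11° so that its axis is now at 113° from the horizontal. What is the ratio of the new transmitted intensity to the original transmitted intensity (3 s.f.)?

I_new/I_old ≈ 0.759

Before rotation:
I₁ = I₀ cos²(72° − 50°) = I₀ cos²(22°) = 0.8597 I₀.
I₂ = I₁ cos²(102° − 72°) = 0.8597 I₀ · cos²(30°) = 0.6448 I₀.
After rotation:
I₁ = I₀ cos²(72° − 50°) = I₀ cos²(22°) = 0.8597 I₀.
I₂ = I₁ cos²(113° − 72°) = 0.8597 I₀ · cos²(41°) = 0.4897 I₀.
Ratio = 0.4897 / 0.6448 = 0.7594.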